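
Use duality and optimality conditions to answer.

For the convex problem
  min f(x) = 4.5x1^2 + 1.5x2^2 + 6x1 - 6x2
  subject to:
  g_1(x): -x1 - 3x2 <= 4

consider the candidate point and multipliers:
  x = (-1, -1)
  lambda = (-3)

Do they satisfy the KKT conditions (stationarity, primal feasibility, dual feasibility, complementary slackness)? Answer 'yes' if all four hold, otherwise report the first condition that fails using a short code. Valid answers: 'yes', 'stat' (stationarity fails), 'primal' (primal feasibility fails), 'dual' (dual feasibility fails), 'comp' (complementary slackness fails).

Gradient of f: grad f(x) = Q x + c = (-3, -9)
Constraint values g_i(x) = a_i^T x - b_i:
  g_1((-1, -1)) = 0
Stationarity residual: grad f(x) + sum_i lambda_i a_i = (0, 0)
  -> stationarity OK
Primal feasibility (all g_i <= 0): OK
Dual feasibility (all lambda_i >= 0): FAILS
Complementary slackness (lambda_i * g_i(x) = 0 for all i): OK

Verdict: the first failing condition is dual_feasibility -> dual.

dual


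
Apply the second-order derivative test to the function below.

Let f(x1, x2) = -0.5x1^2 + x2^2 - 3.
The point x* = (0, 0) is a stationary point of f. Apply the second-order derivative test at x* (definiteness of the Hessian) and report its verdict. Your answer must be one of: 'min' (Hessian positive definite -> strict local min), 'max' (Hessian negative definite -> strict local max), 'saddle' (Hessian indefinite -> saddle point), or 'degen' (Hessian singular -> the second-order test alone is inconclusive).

Compute the Hessian H = grad^2 f:
  H = [[-1, 0], [0, 2]]
Verify stationarity: grad f(x*) = H x* + g = (0, 0).
Eigenvalues of H: -1, 2.
Eigenvalues have mixed signs, so H is indefinite -> x* is a saddle point.

saddle


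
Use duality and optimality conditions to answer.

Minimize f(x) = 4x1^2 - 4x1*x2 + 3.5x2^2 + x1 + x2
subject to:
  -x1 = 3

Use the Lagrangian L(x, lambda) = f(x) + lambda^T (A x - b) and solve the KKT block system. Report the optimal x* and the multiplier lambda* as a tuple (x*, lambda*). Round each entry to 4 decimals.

Form the Lagrangian:
  L(x, lambda) = (1/2) x^T Q x + c^T x + lambda^T (A x - b)
Stationarity (grad_x L = 0): Q x + c + A^T lambda = 0.
Primal feasibility: A x = b.

This gives the KKT block system:
  [ Q   A^T ] [ x     ]   [-c ]
  [ A    0  ] [ lambda ] = [ b ]

Solving the linear system:
  x*      = (-3, -1.8571)
  lambda* = (-15.5714)
  f(x*)   = 20.9286

x* = (-3, -1.8571), lambda* = (-15.5714)


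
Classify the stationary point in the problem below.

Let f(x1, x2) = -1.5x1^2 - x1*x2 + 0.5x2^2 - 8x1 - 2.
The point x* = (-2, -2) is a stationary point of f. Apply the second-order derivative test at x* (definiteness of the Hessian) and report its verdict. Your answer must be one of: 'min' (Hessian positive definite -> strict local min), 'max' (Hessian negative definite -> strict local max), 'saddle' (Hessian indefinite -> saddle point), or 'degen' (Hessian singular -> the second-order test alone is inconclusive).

Compute the Hessian H = grad^2 f:
  H = [[-3, -1], [-1, 1]]
Verify stationarity: grad f(x*) = H x* + g = (0, 0).
Eigenvalues of H: -3.2361, 1.2361.
Eigenvalues have mixed signs, so H is indefinite -> x* is a saddle point.

saddle


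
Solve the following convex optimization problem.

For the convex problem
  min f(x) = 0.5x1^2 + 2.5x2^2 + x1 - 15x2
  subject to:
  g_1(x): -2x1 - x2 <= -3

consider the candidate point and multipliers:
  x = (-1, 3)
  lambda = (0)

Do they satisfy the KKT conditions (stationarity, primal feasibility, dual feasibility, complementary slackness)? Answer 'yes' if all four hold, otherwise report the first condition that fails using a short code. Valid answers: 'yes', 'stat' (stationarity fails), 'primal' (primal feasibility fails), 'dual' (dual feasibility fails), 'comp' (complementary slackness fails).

Gradient of f: grad f(x) = Q x + c = (0, 0)
Constraint values g_i(x) = a_i^T x - b_i:
  g_1((-1, 3)) = 2
Stationarity residual: grad f(x) + sum_i lambda_i a_i = (0, 0)
  -> stationarity OK
Primal feasibility (all g_i <= 0): FAILS
Dual feasibility (all lambda_i >= 0): OK
Complementary slackness (lambda_i * g_i(x) = 0 for all i): OK

Verdict: the first failing condition is primal_feasibility -> primal.

primal


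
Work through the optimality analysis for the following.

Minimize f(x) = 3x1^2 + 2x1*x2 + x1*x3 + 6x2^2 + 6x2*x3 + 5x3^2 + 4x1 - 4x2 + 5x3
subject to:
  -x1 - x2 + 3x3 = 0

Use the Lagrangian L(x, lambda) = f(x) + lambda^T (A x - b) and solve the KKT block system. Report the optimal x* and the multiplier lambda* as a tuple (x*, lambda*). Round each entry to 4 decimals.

Form the Lagrangian:
  L(x, lambda) = (1/2) x^T Q x + c^T x + lambda^T (A x - b)
Stationarity (grad_x L = 0): Q x + c + A^T lambda = 0.
Primal feasibility: A x = b.

This gives the KKT block system:
  [ Q   A^T ] [ x     ]   [-c ]
  [ A    0  ] [ lambda ] = [ b ]

Solving the linear system:
  x*      = (-1.0602, 0.4737, -0.1955)
  lambda* = (-1.609)
  f(x*)   = -3.5564

x* = (-1.0602, 0.4737, -0.1955), lambda* = (-1.609)


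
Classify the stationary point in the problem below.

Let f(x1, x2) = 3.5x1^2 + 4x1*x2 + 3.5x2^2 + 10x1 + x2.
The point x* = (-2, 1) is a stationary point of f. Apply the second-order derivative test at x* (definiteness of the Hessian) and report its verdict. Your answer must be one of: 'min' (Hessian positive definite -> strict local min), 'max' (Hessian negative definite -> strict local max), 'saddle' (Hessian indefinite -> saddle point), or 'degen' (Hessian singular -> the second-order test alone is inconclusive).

Compute the Hessian H = grad^2 f:
  H = [[7, 4], [4, 7]]
Verify stationarity: grad f(x*) = H x* + g = (0, 0).
Eigenvalues of H: 3, 11.
Both eigenvalues > 0, so H is positive definite -> x* is a strict local min.

min


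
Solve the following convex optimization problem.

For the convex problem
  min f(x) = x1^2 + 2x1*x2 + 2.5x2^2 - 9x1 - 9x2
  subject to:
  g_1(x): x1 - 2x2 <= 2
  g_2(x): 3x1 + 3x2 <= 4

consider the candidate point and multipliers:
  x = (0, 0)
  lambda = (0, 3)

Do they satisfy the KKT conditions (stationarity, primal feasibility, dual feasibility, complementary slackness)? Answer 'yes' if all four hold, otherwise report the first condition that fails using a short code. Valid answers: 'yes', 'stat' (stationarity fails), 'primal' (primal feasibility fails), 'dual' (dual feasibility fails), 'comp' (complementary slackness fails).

Gradient of f: grad f(x) = Q x + c = (-9, -9)
Constraint values g_i(x) = a_i^T x - b_i:
  g_1((0, 0)) = -2
  g_2((0, 0)) = -4
Stationarity residual: grad f(x) + sum_i lambda_i a_i = (0, 0)
  -> stationarity OK
Primal feasibility (all g_i <= 0): OK
Dual feasibility (all lambda_i >= 0): OK
Complementary slackness (lambda_i * g_i(x) = 0 for all i): FAILS

Verdict: the first failing condition is complementary_slackness -> comp.

comp


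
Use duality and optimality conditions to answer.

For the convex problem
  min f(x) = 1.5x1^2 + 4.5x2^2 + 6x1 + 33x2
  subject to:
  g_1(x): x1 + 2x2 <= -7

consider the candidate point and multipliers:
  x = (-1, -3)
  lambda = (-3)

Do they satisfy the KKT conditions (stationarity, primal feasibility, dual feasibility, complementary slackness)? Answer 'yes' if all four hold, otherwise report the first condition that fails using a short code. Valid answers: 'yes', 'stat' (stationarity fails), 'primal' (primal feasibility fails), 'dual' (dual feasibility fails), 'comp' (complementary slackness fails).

Gradient of f: grad f(x) = Q x + c = (3, 6)
Constraint values g_i(x) = a_i^T x - b_i:
  g_1((-1, -3)) = 0
Stationarity residual: grad f(x) + sum_i lambda_i a_i = (0, 0)
  -> stationarity OK
Primal feasibility (all g_i <= 0): OK
Dual feasibility (all lambda_i >= 0): FAILS
Complementary slackness (lambda_i * g_i(x) = 0 for all i): OK

Verdict: the first failing condition is dual_feasibility -> dual.

dual


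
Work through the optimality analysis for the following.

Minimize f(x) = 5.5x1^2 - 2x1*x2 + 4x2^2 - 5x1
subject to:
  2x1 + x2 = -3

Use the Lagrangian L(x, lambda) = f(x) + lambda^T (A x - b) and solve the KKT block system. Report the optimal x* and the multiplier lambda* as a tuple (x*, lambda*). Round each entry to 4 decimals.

Form the Lagrangian:
  L(x, lambda) = (1/2) x^T Q x + c^T x + lambda^T (A x - b)
Stationarity (grad_x L = 0): Q x + c + A^T lambda = 0.
Primal feasibility: A x = b.

This gives the KKT block system:
  [ Q   A^T ] [ x     ]   [-c ]
  [ A    0  ] [ lambda ] = [ b ]

Solving the linear system:
  x*      = (-0.9608, -1.0784)
  lambda* = (6.7059)
  f(x*)   = 12.4608

x* = (-0.9608, -1.0784), lambda* = (6.7059)


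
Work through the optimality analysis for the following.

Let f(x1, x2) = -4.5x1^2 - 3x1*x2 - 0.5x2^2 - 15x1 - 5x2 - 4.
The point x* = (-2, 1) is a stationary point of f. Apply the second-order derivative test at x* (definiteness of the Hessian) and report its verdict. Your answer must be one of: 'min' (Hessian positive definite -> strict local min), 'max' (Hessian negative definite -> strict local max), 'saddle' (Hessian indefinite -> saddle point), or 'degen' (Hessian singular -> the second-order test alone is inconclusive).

Compute the Hessian H = grad^2 f:
  H = [[-9, -3], [-3, -1]]
Verify stationarity: grad f(x*) = H x* + g = (0, 0).
Eigenvalues of H: -10, 0.
H has a zero eigenvalue (singular; negative semidefinite but not definite), so H is neither positive definite, negative definite, nor indefinite. The second-order test alone is inconclusive -> degen.
(Indeed, f is constant along the null direction of H through x*, so x* is not a strict local extremum.)

degen


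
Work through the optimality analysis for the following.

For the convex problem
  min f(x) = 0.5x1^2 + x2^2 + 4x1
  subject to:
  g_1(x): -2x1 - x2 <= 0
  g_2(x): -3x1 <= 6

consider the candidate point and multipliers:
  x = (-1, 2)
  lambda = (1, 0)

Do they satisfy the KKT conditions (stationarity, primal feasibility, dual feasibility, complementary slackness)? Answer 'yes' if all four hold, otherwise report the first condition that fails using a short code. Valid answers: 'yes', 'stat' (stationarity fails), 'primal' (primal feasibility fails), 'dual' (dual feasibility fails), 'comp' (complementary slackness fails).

Gradient of f: grad f(x) = Q x + c = (3, 4)
Constraint values g_i(x) = a_i^T x - b_i:
  g_1((-1, 2)) = 0
  g_2((-1, 2)) = -3
Stationarity residual: grad f(x) + sum_i lambda_i a_i = (1, 3)
  -> stationarity FAILS
Primal feasibility (all g_i <= 0): OK
Dual feasibility (all lambda_i >= 0): OK
Complementary slackness (lambda_i * g_i(x) = 0 for all i): OK

Verdict: the first failing condition is stationarity -> stat.

stat


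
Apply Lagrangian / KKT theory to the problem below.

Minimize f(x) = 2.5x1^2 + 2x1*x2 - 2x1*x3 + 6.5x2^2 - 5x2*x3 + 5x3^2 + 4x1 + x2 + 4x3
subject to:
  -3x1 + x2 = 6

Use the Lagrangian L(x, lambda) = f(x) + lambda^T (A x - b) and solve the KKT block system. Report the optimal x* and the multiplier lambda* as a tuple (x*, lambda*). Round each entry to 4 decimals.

Form the Lagrangian:
  L(x, lambda) = (1/2) x^T Q x + c^T x + lambda^T (A x - b)
Stationarity (grad_x L = 0): Q x + c + A^T lambda = 0.
Primal feasibility: A x = b.

This gives the KKT block system:
  [ Q   A^T ] [ x     ]   [-c ]
  [ A    0  ] [ lambda ] = [ b ]

Solving the linear system:
  x*      = (-1.9867, 0.04, -0.7774)
  lambda* = (-1.4329)
  f(x*)   = -1.2093

x* = (-1.9867, 0.04, -0.7774), lambda* = (-1.4329)


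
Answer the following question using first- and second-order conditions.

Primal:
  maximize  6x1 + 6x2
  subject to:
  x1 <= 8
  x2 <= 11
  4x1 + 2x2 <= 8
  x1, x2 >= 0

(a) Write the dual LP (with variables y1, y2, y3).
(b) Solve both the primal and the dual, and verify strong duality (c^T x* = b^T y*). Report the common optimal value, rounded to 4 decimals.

The standard primal-dual pair for 'max c^T x s.t. A x <= b, x >= 0' is:
  Dual:  min b^T y  s.t.  A^T y >= c,  y >= 0.

So the dual LP is:
  minimize  8y1 + 11y2 + 8y3
  subject to:
    y1 + 4y3 >= 6
    y2 + 2y3 >= 6
    y1, y2, y3 >= 0

Solving the primal: x* = (0, 4).
  primal value c^T x* = 24.
Solving the dual: y* = (0, 0, 3).
  dual value b^T y* = 24.
Strong duality: c^T x* = b^T y*. Confirmed.

24


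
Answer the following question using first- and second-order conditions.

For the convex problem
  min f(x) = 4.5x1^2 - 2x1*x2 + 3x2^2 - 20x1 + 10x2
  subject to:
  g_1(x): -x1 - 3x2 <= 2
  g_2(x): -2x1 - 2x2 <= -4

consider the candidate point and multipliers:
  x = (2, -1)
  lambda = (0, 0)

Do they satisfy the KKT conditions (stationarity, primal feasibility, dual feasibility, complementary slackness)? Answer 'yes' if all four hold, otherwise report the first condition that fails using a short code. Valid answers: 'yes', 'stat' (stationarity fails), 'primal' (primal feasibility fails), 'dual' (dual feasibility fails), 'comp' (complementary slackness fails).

Gradient of f: grad f(x) = Q x + c = (0, 0)
Constraint values g_i(x) = a_i^T x - b_i:
  g_1((2, -1)) = -1
  g_2((2, -1)) = 2
Stationarity residual: grad f(x) + sum_i lambda_i a_i = (0, 0)
  -> stationarity OK
Primal feasibility (all g_i <= 0): FAILS
Dual feasibility (all lambda_i >= 0): OK
Complementary slackness (lambda_i * g_i(x) = 0 for all i): OK

Verdict: the first failing condition is primal_feasibility -> primal.

primal


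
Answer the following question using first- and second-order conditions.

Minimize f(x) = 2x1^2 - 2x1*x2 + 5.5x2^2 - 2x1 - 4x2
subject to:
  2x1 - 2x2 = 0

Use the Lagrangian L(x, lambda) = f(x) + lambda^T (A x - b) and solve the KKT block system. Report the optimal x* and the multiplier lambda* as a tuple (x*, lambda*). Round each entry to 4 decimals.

Form the Lagrangian:
  L(x, lambda) = (1/2) x^T Q x + c^T x + lambda^T (A x - b)
Stationarity (grad_x L = 0): Q x + c + A^T lambda = 0.
Primal feasibility: A x = b.

This gives the KKT block system:
  [ Q   A^T ] [ x     ]   [-c ]
  [ A    0  ] [ lambda ] = [ b ]

Solving the linear system:
  x*      = (0.5455, 0.5455)
  lambda* = (0.4545)
  f(x*)   = -1.6364

x* = (0.5455, 0.5455), lambda* = (0.4545)


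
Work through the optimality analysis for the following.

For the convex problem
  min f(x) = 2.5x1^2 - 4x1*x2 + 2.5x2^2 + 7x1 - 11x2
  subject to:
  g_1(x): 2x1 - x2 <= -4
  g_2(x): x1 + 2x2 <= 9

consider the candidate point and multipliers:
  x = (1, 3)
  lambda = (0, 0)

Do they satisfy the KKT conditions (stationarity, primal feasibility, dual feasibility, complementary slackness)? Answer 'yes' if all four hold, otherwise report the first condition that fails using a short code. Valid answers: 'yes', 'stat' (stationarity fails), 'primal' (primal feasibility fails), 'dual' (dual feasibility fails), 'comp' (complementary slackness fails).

Gradient of f: grad f(x) = Q x + c = (0, 0)
Constraint values g_i(x) = a_i^T x - b_i:
  g_1((1, 3)) = 3
  g_2((1, 3)) = -2
Stationarity residual: grad f(x) + sum_i lambda_i a_i = (0, 0)
  -> stationarity OK
Primal feasibility (all g_i <= 0): FAILS
Dual feasibility (all lambda_i >= 0): OK
Complementary slackness (lambda_i * g_i(x) = 0 for all i): OK

Verdict: the first failing condition is primal_feasibility -> primal.

primal


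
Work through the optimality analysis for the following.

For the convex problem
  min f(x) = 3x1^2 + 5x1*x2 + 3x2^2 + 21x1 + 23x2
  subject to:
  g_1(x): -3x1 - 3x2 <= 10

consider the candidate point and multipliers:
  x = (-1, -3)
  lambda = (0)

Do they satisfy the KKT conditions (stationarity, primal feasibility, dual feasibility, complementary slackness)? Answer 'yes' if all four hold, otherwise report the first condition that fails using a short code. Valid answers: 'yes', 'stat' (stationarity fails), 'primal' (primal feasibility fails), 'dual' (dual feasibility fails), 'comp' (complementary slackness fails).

Gradient of f: grad f(x) = Q x + c = (0, 0)
Constraint values g_i(x) = a_i^T x - b_i:
  g_1((-1, -3)) = 2
Stationarity residual: grad f(x) + sum_i lambda_i a_i = (0, 0)
  -> stationarity OK
Primal feasibility (all g_i <= 0): FAILS
Dual feasibility (all lambda_i >= 0): OK
Complementary slackness (lambda_i * g_i(x) = 0 for all i): OK

Verdict: the first failing condition is primal_feasibility -> primal.

primal


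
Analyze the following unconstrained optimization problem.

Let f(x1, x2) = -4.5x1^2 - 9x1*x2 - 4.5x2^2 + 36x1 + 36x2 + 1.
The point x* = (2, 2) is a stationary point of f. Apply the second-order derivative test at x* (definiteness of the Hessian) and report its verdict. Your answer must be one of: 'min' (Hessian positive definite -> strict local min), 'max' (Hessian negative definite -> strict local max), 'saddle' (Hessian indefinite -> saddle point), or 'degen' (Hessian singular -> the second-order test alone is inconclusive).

Compute the Hessian H = grad^2 f:
  H = [[-9, -9], [-9, -9]]
Verify stationarity: grad f(x*) = H x* + g = (0, 0).
Eigenvalues of H: -18, 0.
H has a zero eigenvalue (singular; negative semidefinite but not definite), so H is neither positive definite, negative definite, nor indefinite. The second-order test alone is inconclusive -> degen.
(Indeed, f is constant along the null direction of H through x*, so x* is not a strict local extremum.)

degen


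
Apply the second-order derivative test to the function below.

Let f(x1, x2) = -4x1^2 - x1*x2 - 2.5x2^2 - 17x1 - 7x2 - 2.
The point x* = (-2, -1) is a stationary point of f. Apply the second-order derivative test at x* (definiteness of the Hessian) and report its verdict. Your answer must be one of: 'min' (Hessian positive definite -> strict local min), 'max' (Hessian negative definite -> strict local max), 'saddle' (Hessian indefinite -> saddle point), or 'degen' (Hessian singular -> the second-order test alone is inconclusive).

Compute the Hessian H = grad^2 f:
  H = [[-8, -1], [-1, -5]]
Verify stationarity: grad f(x*) = H x* + g = (0, 0).
Eigenvalues of H: -8.3028, -4.6972.
Both eigenvalues < 0, so H is negative definite -> x* is a strict local max.

max


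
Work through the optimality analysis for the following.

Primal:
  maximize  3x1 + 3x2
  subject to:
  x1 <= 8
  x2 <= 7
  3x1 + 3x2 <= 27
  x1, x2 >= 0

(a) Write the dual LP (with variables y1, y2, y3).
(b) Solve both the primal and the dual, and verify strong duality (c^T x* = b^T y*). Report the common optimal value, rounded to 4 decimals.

The standard primal-dual pair for 'max c^T x s.t. A x <= b, x >= 0' is:
  Dual:  min b^T y  s.t.  A^T y >= c,  y >= 0.

So the dual LP is:
  minimize  8y1 + 7y2 + 27y3
  subject to:
    y1 + 3y3 >= 3
    y2 + 3y3 >= 3
    y1, y2, y3 >= 0

Solving the primal: x* = (2, 7).
  primal value c^T x* = 27.
Solving the dual: y* = (0, 0, 1).
  dual value b^T y* = 27.
Strong duality: c^T x* = b^T y*. Confirmed.

27


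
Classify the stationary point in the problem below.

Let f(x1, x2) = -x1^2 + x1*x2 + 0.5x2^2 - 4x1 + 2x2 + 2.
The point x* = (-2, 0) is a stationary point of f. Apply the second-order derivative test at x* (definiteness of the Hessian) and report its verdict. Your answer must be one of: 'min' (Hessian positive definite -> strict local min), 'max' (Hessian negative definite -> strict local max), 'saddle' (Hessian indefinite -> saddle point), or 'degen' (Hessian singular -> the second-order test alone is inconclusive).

Compute the Hessian H = grad^2 f:
  H = [[-2, 1], [1, 1]]
Verify stationarity: grad f(x*) = H x* + g = (0, 0).
Eigenvalues of H: -2.3028, 1.3028.
Eigenvalues have mixed signs, so H is indefinite -> x* is a saddle point.

saddle


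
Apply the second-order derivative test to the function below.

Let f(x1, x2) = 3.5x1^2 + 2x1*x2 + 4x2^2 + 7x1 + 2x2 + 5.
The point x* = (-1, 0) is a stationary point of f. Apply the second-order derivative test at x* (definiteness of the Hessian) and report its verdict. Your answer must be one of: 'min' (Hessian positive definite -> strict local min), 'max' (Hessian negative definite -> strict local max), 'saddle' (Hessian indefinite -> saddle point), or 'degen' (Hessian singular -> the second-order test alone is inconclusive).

Compute the Hessian H = grad^2 f:
  H = [[7, 2], [2, 8]]
Verify stationarity: grad f(x*) = H x* + g = (0, 0).
Eigenvalues of H: 5.4384, 9.5616.
Both eigenvalues > 0, so H is positive definite -> x* is a strict local min.

min


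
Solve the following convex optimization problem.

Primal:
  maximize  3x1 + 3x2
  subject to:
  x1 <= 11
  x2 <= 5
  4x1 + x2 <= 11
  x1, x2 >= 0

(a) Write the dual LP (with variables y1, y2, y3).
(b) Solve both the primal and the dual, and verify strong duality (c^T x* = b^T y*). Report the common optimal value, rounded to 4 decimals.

The standard primal-dual pair for 'max c^T x s.t. A x <= b, x >= 0' is:
  Dual:  min b^T y  s.t.  A^T y >= c,  y >= 0.

So the dual LP is:
  minimize  11y1 + 5y2 + 11y3
  subject to:
    y1 + 4y3 >= 3
    y2 + y3 >= 3
    y1, y2, y3 >= 0

Solving the primal: x* = (1.5, 5).
  primal value c^T x* = 19.5.
Solving the dual: y* = (0, 2.25, 0.75).
  dual value b^T y* = 19.5.
Strong duality: c^T x* = b^T y*. Confirmed.

19.5


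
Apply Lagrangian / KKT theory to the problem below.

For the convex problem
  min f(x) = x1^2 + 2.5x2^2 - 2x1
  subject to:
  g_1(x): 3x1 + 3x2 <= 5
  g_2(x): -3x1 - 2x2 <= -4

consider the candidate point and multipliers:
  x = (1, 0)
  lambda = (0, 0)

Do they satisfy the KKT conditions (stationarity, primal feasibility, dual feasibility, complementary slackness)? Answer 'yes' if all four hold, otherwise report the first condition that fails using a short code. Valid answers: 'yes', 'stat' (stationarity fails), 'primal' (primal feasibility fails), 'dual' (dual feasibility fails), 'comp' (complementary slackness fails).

Gradient of f: grad f(x) = Q x + c = (0, 0)
Constraint values g_i(x) = a_i^T x - b_i:
  g_1((1, 0)) = -2
  g_2((1, 0)) = 1
Stationarity residual: grad f(x) + sum_i lambda_i a_i = (0, 0)
  -> stationarity OK
Primal feasibility (all g_i <= 0): FAILS
Dual feasibility (all lambda_i >= 0): OK
Complementary slackness (lambda_i * g_i(x) = 0 for all i): OK

Verdict: the first failing condition is primal_feasibility -> primal.

primal


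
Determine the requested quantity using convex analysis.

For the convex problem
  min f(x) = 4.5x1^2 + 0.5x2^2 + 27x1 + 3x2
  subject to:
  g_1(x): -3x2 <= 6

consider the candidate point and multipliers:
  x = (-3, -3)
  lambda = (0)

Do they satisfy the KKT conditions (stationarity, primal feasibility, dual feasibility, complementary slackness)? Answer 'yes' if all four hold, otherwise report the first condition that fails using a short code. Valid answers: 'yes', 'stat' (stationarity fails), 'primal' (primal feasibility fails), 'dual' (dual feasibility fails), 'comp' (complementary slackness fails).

Gradient of f: grad f(x) = Q x + c = (0, 0)
Constraint values g_i(x) = a_i^T x - b_i:
  g_1((-3, -3)) = 3
Stationarity residual: grad f(x) + sum_i lambda_i a_i = (0, 0)
  -> stationarity OK
Primal feasibility (all g_i <= 0): FAILS
Dual feasibility (all lambda_i >= 0): OK
Complementary slackness (lambda_i * g_i(x) = 0 for all i): OK

Verdict: the first failing condition is primal_feasibility -> primal.

primal


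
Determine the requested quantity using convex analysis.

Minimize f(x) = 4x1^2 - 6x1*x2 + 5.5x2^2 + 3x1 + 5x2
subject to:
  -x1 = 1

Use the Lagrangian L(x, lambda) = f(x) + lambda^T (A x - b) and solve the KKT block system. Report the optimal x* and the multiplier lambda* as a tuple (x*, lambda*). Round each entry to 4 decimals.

Form the Lagrangian:
  L(x, lambda) = (1/2) x^T Q x + c^T x + lambda^T (A x - b)
Stationarity (grad_x L = 0): Q x + c + A^T lambda = 0.
Primal feasibility: A x = b.

This gives the KKT block system:
  [ Q   A^T ] [ x     ]   [-c ]
  [ A    0  ] [ lambda ] = [ b ]

Solving the linear system:
  x*      = (-1, -1)
  lambda* = (1)
  f(x*)   = -4.5

x* = (-1, -1), lambda* = (1)


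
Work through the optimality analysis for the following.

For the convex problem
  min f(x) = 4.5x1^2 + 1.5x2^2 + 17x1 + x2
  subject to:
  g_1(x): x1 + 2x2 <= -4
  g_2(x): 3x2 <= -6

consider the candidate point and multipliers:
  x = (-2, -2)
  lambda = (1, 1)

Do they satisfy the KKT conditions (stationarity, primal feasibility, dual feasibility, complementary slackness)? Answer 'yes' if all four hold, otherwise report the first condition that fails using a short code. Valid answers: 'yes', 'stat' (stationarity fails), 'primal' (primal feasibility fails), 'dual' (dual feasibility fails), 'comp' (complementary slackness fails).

Gradient of f: grad f(x) = Q x + c = (-1, -5)
Constraint values g_i(x) = a_i^T x - b_i:
  g_1((-2, -2)) = -2
  g_2((-2, -2)) = 0
Stationarity residual: grad f(x) + sum_i lambda_i a_i = (0, 0)
  -> stationarity OK
Primal feasibility (all g_i <= 0): OK
Dual feasibility (all lambda_i >= 0): OK
Complementary slackness (lambda_i * g_i(x) = 0 for all i): FAILS

Verdict: the first failing condition is complementary_slackness -> comp.

comp


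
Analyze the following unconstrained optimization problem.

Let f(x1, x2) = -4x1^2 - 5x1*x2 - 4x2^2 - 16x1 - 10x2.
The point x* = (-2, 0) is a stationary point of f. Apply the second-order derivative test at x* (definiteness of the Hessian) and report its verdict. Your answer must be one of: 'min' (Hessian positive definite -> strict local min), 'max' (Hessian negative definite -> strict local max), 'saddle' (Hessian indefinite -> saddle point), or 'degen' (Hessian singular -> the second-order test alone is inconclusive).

Compute the Hessian H = grad^2 f:
  H = [[-8, -5], [-5, -8]]
Verify stationarity: grad f(x*) = H x* + g = (0, 0).
Eigenvalues of H: -13, -3.
Both eigenvalues < 0, so H is negative definite -> x* is a strict local max.

max


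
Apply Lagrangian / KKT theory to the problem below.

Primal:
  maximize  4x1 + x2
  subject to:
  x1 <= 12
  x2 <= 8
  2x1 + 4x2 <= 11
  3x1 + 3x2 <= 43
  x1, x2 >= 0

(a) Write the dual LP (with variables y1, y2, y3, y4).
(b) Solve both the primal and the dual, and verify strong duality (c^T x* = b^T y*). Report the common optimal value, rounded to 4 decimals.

The standard primal-dual pair for 'max c^T x s.t. A x <= b, x >= 0' is:
  Dual:  min b^T y  s.t.  A^T y >= c,  y >= 0.

So the dual LP is:
  minimize  12y1 + 8y2 + 11y3 + 43y4
  subject to:
    y1 + 2y3 + 3y4 >= 4
    y2 + 4y3 + 3y4 >= 1
    y1, y2, y3, y4 >= 0

Solving the primal: x* = (5.5, 0).
  primal value c^T x* = 22.
Solving the dual: y* = (0, 0, 2, 0).
  dual value b^T y* = 22.
Strong duality: c^T x* = b^T y*. Confirmed.

22


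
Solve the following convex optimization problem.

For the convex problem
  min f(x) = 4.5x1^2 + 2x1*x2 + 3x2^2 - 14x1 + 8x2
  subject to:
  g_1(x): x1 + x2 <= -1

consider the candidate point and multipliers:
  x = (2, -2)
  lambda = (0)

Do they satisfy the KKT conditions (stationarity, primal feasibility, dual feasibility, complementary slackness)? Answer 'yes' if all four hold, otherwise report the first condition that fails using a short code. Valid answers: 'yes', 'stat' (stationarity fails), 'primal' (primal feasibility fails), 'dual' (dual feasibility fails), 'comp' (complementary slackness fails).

Gradient of f: grad f(x) = Q x + c = (0, 0)
Constraint values g_i(x) = a_i^T x - b_i:
  g_1((2, -2)) = 1
Stationarity residual: grad f(x) + sum_i lambda_i a_i = (0, 0)
  -> stationarity OK
Primal feasibility (all g_i <= 0): FAILS
Dual feasibility (all lambda_i >= 0): OK
Complementary slackness (lambda_i * g_i(x) = 0 for all i): OK

Verdict: the first failing condition is primal_feasibility -> primal.

primal


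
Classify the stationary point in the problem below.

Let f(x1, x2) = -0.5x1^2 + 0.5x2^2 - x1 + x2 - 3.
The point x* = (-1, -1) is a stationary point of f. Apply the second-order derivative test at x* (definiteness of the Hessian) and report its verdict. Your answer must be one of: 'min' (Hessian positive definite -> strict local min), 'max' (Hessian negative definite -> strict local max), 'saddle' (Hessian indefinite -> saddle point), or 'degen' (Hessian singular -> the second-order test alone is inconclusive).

Compute the Hessian H = grad^2 f:
  H = [[-1, 0], [0, 1]]
Verify stationarity: grad f(x*) = H x* + g = (0, 0).
Eigenvalues of H: -1, 1.
Eigenvalues have mixed signs, so H is indefinite -> x* is a saddle point.

saddle


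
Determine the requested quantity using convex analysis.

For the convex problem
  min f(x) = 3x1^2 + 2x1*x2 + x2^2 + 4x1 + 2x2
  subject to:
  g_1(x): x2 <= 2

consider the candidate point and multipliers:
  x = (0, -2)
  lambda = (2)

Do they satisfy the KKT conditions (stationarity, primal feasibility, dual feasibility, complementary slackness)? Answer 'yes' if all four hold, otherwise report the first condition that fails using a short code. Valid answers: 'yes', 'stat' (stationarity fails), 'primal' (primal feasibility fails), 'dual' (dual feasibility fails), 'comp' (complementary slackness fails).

Gradient of f: grad f(x) = Q x + c = (0, -2)
Constraint values g_i(x) = a_i^T x - b_i:
  g_1((0, -2)) = -4
Stationarity residual: grad f(x) + sum_i lambda_i a_i = (0, 0)
  -> stationarity OK
Primal feasibility (all g_i <= 0): OK
Dual feasibility (all lambda_i >= 0): OK
Complementary slackness (lambda_i * g_i(x) = 0 for all i): FAILS

Verdict: the first failing condition is complementary_slackness -> comp.

comp


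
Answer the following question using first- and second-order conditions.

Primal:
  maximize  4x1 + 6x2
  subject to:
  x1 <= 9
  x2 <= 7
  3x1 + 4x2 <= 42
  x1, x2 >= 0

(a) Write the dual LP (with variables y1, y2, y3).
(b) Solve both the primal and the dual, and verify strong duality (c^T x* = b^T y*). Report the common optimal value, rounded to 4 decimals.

The standard primal-dual pair for 'max c^T x s.t. A x <= b, x >= 0' is:
  Dual:  min b^T y  s.t.  A^T y >= c,  y >= 0.

So the dual LP is:
  minimize  9y1 + 7y2 + 42y3
  subject to:
    y1 + 3y3 >= 4
    y2 + 4y3 >= 6
    y1, y2, y3 >= 0

Solving the primal: x* = (4.6667, 7).
  primal value c^T x* = 60.6667.
Solving the dual: y* = (0, 0.6667, 1.3333).
  dual value b^T y* = 60.6667.
Strong duality: c^T x* = b^T y*. Confirmed.

60.6667


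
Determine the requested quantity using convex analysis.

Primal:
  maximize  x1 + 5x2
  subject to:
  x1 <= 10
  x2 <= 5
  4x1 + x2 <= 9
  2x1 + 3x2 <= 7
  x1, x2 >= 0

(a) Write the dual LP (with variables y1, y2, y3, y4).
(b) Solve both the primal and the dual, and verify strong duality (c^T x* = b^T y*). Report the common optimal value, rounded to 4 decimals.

The standard primal-dual pair for 'max c^T x s.t. A x <= b, x >= 0' is:
  Dual:  min b^T y  s.t.  A^T y >= c,  y >= 0.

So the dual LP is:
  minimize  10y1 + 5y2 + 9y3 + 7y4
  subject to:
    y1 + 4y3 + 2y4 >= 1
    y2 + y3 + 3y4 >= 5
    y1, y2, y3, y4 >= 0

Solving the primal: x* = (0, 2.3333).
  primal value c^T x* = 11.6667.
Solving the dual: y* = (0, 0, 0, 1.6667).
  dual value b^T y* = 11.6667.
Strong duality: c^T x* = b^T y*. Confirmed.

11.6667


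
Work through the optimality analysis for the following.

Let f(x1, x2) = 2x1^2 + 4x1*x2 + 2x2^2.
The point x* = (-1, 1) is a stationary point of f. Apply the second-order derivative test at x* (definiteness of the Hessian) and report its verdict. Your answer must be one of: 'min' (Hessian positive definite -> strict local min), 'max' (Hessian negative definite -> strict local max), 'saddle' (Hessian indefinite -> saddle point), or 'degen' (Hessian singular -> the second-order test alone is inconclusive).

Compute the Hessian H = grad^2 f:
  H = [[4, 4], [4, 4]]
Verify stationarity: grad f(x*) = H x* + g = (0, 0).
Eigenvalues of H: 0, 8.
H has a zero eigenvalue (singular; positive semidefinite but not definite), so H is neither positive definite, negative definite, nor indefinite. The second-order test alone is inconclusive -> degen.
(Indeed, f is constant along the null direction of H through x*, so x* is not a strict local extremum.)

degen


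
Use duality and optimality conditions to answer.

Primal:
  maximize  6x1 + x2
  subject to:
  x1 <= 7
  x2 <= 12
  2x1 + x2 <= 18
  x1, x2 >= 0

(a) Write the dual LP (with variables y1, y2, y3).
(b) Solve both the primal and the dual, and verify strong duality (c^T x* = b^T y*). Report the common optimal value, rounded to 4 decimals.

The standard primal-dual pair for 'max c^T x s.t. A x <= b, x >= 0' is:
  Dual:  min b^T y  s.t.  A^T y >= c,  y >= 0.

So the dual LP is:
  minimize  7y1 + 12y2 + 18y3
  subject to:
    y1 + 2y3 >= 6
    y2 + y3 >= 1
    y1, y2, y3 >= 0

Solving the primal: x* = (7, 4).
  primal value c^T x* = 46.
Solving the dual: y* = (4, 0, 1).
  dual value b^T y* = 46.
Strong duality: c^T x* = b^T y*. Confirmed.

46


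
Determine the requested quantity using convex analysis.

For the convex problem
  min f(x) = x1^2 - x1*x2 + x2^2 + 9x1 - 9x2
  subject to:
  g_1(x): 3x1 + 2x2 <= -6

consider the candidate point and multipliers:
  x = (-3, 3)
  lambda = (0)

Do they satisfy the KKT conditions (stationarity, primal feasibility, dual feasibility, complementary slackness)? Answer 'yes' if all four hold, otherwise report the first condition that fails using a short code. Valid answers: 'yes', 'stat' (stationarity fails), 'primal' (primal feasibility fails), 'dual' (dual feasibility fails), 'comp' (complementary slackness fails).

Gradient of f: grad f(x) = Q x + c = (0, 0)
Constraint values g_i(x) = a_i^T x - b_i:
  g_1((-3, 3)) = 3
Stationarity residual: grad f(x) + sum_i lambda_i a_i = (0, 0)
  -> stationarity OK
Primal feasibility (all g_i <= 0): FAILS
Dual feasibility (all lambda_i >= 0): OK
Complementary slackness (lambda_i * g_i(x) = 0 for all i): OK

Verdict: the first failing condition is primal_feasibility -> primal.

primal


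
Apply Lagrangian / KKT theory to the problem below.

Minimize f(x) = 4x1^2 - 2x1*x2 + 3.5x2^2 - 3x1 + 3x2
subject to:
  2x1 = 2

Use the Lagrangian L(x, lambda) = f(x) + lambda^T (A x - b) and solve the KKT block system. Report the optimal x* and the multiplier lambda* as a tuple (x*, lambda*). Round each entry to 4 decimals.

Form the Lagrangian:
  L(x, lambda) = (1/2) x^T Q x + c^T x + lambda^T (A x - b)
Stationarity (grad_x L = 0): Q x + c + A^T lambda = 0.
Primal feasibility: A x = b.

This gives the KKT block system:
  [ Q   A^T ] [ x     ]   [-c ]
  [ A    0  ] [ lambda ] = [ b ]

Solving the linear system:
  x*      = (1, -0.1429)
  lambda* = (-2.6429)
  f(x*)   = 0.9286

x* = (1, -0.1429), lambda* = (-2.6429)


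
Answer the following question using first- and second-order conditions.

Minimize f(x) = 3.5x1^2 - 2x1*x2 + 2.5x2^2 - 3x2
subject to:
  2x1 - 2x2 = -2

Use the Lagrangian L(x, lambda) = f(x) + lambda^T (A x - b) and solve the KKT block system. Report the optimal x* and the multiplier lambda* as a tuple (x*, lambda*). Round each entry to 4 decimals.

Form the Lagrangian:
  L(x, lambda) = (1/2) x^T Q x + c^T x + lambda^T (A x - b)
Stationarity (grad_x L = 0): Q x + c + A^T lambda = 0.
Primal feasibility: A x = b.

This gives the KKT block system:
  [ Q   A^T ] [ x     ]   [-c ]
  [ A    0  ] [ lambda ] = [ b ]

Solving the linear system:
  x*      = (0, 1)
  lambda* = (1)
  f(x*)   = -0.5

x* = (0, 1), lambda* = (1)


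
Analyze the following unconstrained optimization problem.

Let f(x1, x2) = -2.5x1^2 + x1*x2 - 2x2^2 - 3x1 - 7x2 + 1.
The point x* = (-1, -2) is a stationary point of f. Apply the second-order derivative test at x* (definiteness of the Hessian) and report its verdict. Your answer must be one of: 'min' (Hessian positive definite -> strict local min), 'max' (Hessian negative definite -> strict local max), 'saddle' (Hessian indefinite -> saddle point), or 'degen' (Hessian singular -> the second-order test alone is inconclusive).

Compute the Hessian H = grad^2 f:
  H = [[-5, 1], [1, -4]]
Verify stationarity: grad f(x*) = H x* + g = (0, 0).
Eigenvalues of H: -5.618, -3.382.
Both eigenvalues < 0, so H is negative definite -> x* is a strict local max.

max


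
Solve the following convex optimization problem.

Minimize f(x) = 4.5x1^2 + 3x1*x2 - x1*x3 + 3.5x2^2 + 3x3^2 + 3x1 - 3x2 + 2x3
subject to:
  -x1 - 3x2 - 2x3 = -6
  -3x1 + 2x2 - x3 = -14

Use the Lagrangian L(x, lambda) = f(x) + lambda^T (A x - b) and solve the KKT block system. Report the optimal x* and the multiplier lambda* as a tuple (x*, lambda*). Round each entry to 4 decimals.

Form the Lagrangian:
  L(x, lambda) = (1/2) x^T Q x + c^T x + lambda^T (A x - b)
Stationarity (grad_x L = 0): Q x + c + A^T lambda = 0.
Primal feasibility: A x = b.

This gives the KKT block system:
  [ Q   A^T ] [ x     ]   [-c ]
  [ A    0  ] [ lambda ] = [ b ]

Solving the linear system:
  x*      = (3.0985, -0.9297, 2.8453)
  lambda* = (4.5334, 6.9062)
  f(x*)   = 70.8312

x* = (3.0985, -0.9297, 2.8453), lambda* = (4.5334, 6.9062)


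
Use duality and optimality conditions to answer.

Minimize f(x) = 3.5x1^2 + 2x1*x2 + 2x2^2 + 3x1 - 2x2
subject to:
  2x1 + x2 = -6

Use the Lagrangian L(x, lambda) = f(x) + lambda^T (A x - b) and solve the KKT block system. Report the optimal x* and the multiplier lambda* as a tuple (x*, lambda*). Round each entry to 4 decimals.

Form the Lagrangian:
  L(x, lambda) = (1/2) x^T Q x + c^T x + lambda^T (A x - b)
Stationarity (grad_x L = 0): Q x + c + A^T lambda = 0.
Primal feasibility: A x = b.

This gives the KKT block system:
  [ Q   A^T ] [ x     ]   [-c ]
  [ A    0  ] [ lambda ] = [ b ]

Solving the linear system:
  x*      = (-2.8667, -0.2667)
  lambda* = (8.8)
  f(x*)   = 22.3667

x* = (-2.8667, -0.2667), lambda* = (8.8)


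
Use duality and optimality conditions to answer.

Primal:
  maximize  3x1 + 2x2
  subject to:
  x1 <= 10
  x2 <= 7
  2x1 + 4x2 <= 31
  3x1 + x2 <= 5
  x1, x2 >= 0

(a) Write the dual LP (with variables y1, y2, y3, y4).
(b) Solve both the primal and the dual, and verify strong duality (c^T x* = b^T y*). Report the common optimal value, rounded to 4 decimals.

The standard primal-dual pair for 'max c^T x s.t. A x <= b, x >= 0' is:
  Dual:  min b^T y  s.t.  A^T y >= c,  y >= 0.

So the dual LP is:
  minimize  10y1 + 7y2 + 31y3 + 5y4
  subject to:
    y1 + 2y3 + 3y4 >= 3
    y2 + 4y3 + y4 >= 2
    y1, y2, y3, y4 >= 0

Solving the primal: x* = (0, 5).
  primal value c^T x* = 10.
Solving the dual: y* = (0, 0, 0, 2).
  dual value b^T y* = 10.
Strong duality: c^T x* = b^T y*. Confirmed.

10


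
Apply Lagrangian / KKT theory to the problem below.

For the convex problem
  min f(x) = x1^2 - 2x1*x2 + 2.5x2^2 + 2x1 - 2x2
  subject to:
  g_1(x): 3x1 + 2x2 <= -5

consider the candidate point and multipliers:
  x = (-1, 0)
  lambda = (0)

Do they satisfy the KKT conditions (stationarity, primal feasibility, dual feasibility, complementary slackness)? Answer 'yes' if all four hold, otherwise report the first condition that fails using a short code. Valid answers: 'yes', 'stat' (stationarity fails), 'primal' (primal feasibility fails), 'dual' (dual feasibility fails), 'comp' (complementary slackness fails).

Gradient of f: grad f(x) = Q x + c = (0, 0)
Constraint values g_i(x) = a_i^T x - b_i:
  g_1((-1, 0)) = 2
Stationarity residual: grad f(x) + sum_i lambda_i a_i = (0, 0)
  -> stationarity OK
Primal feasibility (all g_i <= 0): FAILS
Dual feasibility (all lambda_i >= 0): OK
Complementary slackness (lambda_i * g_i(x) = 0 for all i): OK

Verdict: the first failing condition is primal_feasibility -> primal.

primal


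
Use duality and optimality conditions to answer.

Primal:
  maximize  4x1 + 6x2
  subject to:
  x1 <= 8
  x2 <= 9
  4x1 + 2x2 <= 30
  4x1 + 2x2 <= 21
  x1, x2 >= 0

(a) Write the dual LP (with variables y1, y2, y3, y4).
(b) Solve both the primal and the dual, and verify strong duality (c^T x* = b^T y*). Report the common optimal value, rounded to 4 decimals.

The standard primal-dual pair for 'max c^T x s.t. A x <= b, x >= 0' is:
  Dual:  min b^T y  s.t.  A^T y >= c,  y >= 0.

So the dual LP is:
  minimize  8y1 + 9y2 + 30y3 + 21y4
  subject to:
    y1 + 4y3 + 4y4 >= 4
    y2 + 2y3 + 2y4 >= 6
    y1, y2, y3, y4 >= 0

Solving the primal: x* = (0.75, 9).
  primal value c^T x* = 57.
Solving the dual: y* = (0, 4, 0, 1).
  dual value b^T y* = 57.
Strong duality: c^T x* = b^T y*. Confirmed.

57


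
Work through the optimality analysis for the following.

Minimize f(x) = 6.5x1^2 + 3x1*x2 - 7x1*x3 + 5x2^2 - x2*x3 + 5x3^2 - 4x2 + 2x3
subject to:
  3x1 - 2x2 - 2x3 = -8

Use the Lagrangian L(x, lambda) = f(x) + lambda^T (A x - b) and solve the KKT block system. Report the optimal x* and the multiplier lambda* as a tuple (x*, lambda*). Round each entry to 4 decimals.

Form the Lagrangian:
  L(x, lambda) = (1/2) x^T Q x + c^T x + lambda^T (A x - b)
Stationarity (grad_x L = 0): Q x + c + A^T lambda = 0.
Primal feasibility: A x = b.

This gives the KKT block system:
  [ Q   A^T ] [ x     ]   [-c ]
  [ A    0  ] [ lambda ] = [ b ]

Solving the linear system:
  x*      = (-1.6079, 1.7977, -0.2096)
  lambda* = (4.6811)
  f(x*)   = 14.9196

x* = (-1.6079, 1.7977, -0.2096), lambda* = (4.6811)
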